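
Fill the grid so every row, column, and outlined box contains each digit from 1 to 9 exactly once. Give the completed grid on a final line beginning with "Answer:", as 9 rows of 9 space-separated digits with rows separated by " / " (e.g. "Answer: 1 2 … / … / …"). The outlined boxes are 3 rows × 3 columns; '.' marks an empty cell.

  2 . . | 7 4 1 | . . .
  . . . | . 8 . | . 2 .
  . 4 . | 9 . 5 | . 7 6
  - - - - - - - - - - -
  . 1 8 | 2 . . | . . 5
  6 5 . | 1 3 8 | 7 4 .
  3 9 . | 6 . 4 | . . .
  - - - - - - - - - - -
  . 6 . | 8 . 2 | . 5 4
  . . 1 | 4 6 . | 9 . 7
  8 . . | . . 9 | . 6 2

Step 1. [r3c3∈{3}] nothing but 3 survives at r3c3, so r3c3=3.
Step 2. [r7c7∈{1,3}] r7c7 is the only open cell in row 7 admitting 3, so r7c7=3.
Step 3. [r3c7∈{1,8}] r3c7 is the only open cell in row 3 admitting 8, so r3c7=8.
Step 4. [r4c6∈{7}] r4c6 has the single candidate 7, so r4c6=7.
Step 5. [r6c3∈{2,7}] row 6 places 7 nowhere but r6c3 ⇒ r6c3=7.
Step 6. [r1c3∈{5,6,9}] row 1 places 6 nowhere but r1c3, so r1c3=6.
Step 7. [r8c6∈{3}] r8c6 is down to just 3. So r8c6=3.
Step 8. [r5c9∈{9}] nothing but 9 survives at r5c9. So r5c9=9.
Step 9. [r9c7∈{1}] nothing but 1 survives at r9c7 ⇒ r9c7=1.
Step 10. [r2c9∈{1,3}] across box 3, 1 lands solely at r2c9 ⇒ r2c9=1.
Step 11. [r2c2∈{7}] only 7 remains possible at r2c2 ⇒ r2c2=7.
Step 12. [r8c1∈{5}] r8c1's peers cover all but 5 ⇒ r8c1=5.
Step 13. [r2c1∈{9}] r2c1 has the single candidate 9, so r2c1=9.
Step 14. [r9c5∈{5,7}] r9c5 is the only open cell in row 9 admitting 7, so r9c5=7.
Step 15. [r1c8∈{3,9}] 9 has one home in row 1: r1c8 ⇒ r1c8=9.
Step 16. [r8c8∈{8}] nothing but 8 survives at r8c8 ⇒ r8c8=8.
Step 17. [r2c7∈{4,5}] in row 2, 4 fits only at r2c7. So r2c7=4.
Step 18. [r9c3∈{4}] r9c3's peers cover all but 4, so r9c3=4.
Step 19. [r9c2∈{3}] only 3 remains possible at r9c2. So r9c2=3.
Step 20. [r2c4∈{3}] r2c4's peers cover all but 3. So r2c4=3.
Step 21. [r4c1∈{4}] nothing but 4 survives at r4c1 ⇒ r4c1=4.
Step 22. [r1c7∈{5}] nothing but 5 survives at r1c7 ⇒ r1c7=5.
Step 23. [r8c2∈{2}] r8c2's peers cover all but 2, so r8c2=2.
Step 24. [r3c5∈{2}] nothing but 2 survives at r3c5. So r3c5=2.
Step 25. [r6c7∈{2}] only 2 remains possible at r6c7, so r6c7=2.
Step 26. [r4c8∈{3}] nothing but 3 survives at r4c8. So r4c8=3.
Step 27. [r9c4∈{5}] r9c4 is down to just 5. So r9c4=5.
Step 28. [r7c3∈{9}] r7c3 is down to just 9. So r7c3=9.
Step 29. [r7c1∈{7}] r7c1 has the single candidate 7, so r7c1=7.
Step 30. [r4c7∈{6}] only 6 remains possible at r4c7. So r4c7=6.
Step 31. [r1c9∈{3}] nothing but 3 survives at r1c9, so r1c9=3.
Step 32. [r4c5∈{9}] r4c5 has the single candidate 9 ⇒ r4c5=9.
Step 33. [r5c3∈{2}] only 2 remains possible at r5c3 ⇒ r5c3=2.
Step 34. [r2c3∈{5}] r2c3's peers cover all but 5 ⇒ r2c3=5.
Step 35. [r6c5∈{5}] r6c5 is down to just 5, so r6c5=5.
Step 36. [r2c6∈{6}] r2c6's peers cover all but 6 ⇒ r2c6=6.
Step 37. [r1c2∈{8}] r1c2 is down to just 8 ⇒ r1c2=8.
Step 38. [r6c9∈{8}] only 8 remains possible at r6c9. So r6c9=8.
Step 39. [r7c5∈{1}] nothing but 1 survives at r7c5 ⇒ r7c5=1.
Step 40. [r6c8∈{1}] r6c8 is down to just 1. So r6c8=1.
Step 41. [r3c1∈{1}] r3c1 is down to just 1, so r3c1=1.

Answer: 2 8 6 7 4 1 5 9 3 / 9 7 5 3 8 6 4 2 1 / 1 4 3 9 2 5 8 7 6 / 4 1 8 2 9 7 6 3 5 / 6 5 2 1 3 8 7 4 9 / 3 9 7 6 5 4 2 1 8 / 7 6 9 8 1 2 3 5 4 / 5 2 1 4 6 3 9 8 7 / 8 3 4 5 7 9 1 6 2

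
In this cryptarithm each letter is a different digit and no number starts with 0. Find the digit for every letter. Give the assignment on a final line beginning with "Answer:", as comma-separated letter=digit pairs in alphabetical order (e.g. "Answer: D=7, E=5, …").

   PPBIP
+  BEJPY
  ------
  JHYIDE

Step 1. [J] the sum has 6 digits but both addends have 5; that extra leading digit J is the final carry, namely 1 ⇒ J=1.
Step 2. [col 1: P + Y ≡ E (mod 10)] Y=4 is one option consistent with column 1 (P + Y ≡ E (mod 10), carry-in 0) — take it ⇒ Y=4.
Step 3. [col 1: P + Y ≡ E (mod 10)] P=5 is one option consistent with column 1 (P + Y ≡ E (mod 10), carry-in 0) — take it ⇒ P=5.
Step 4. [col 1: P + Y ≡ E (mod 10)] in column 1 we have P+Y≡E with carry-in 0; given P=5, Y=4 and digits 1,4,5 already taken and all letters distinct, that pins E to 9 ⇒ E=9.
Step 5. [col 2: I + P ≡ D (mod 10)] D=3 is one option consistent with column 2 (I + P ≡ D (mod 10), carry-in 0) — take it. So D=3.
Step 6. [col 2: I + P ≡ D (mod 10)] from column 2 (P=5, D=3, carry-in 0, digits 1,3,4,5,9 already taken and all letters distinct): I must equal 8. So I=8.
Step 7. [col 3: B + J ≡ I (mod 10)] from column 3 (J=1, I=8, carry-in 1, digits 1,3,4,5,8,9 already taken and all letters distinct): B must equal 6 ⇒ B=6.
Step 8. [col 5: P + B ≡ H (mod 10)] column 5 reads P+B+carry(1)=H with P=5, B=6; with digits 1,3,4,5,6,8,9 already taken and all letters distinct, the only value for H is 2, so H=2.

Answer: B=6, D=3, E=9, H=2, I=8, J=1, P=5, Y=4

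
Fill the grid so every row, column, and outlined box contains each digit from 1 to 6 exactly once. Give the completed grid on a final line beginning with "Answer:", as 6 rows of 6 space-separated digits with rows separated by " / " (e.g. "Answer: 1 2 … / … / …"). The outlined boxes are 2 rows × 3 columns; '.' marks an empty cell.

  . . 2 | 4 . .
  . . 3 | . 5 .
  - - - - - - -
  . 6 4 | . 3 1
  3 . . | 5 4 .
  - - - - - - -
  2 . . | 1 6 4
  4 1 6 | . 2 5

Step 1. [r2c4∈{2,6}] col 4 places 6 nowhere but r2c4, so r2c4=6.
Step 2. [r1c2∈{5}] r1c2 is down to just 5 ⇒ r1c2=5.
Step 3. [r1c5∈{1}] r1c5 has the single candidate 1, so r1c5=1.
Step 4. [r4c2∈{2}] r4c2 is down to just 2. So r4c2=2.
Step 5. [r4c3∈{1}] only 1 remains possible at r4c3. So r4c3=1.
Step 6. [r6c4∈{3}] only 3 remains possible at r6c4. So r6c4=3.
Step 7. [r5c3∈{5}] only 5 remains possible at r5c3, so r5c3=5.
Step 8. [r3c1∈{5}] only 5 remains possible at r3c1, so r3c1=5.
Step 9. [r1c6∈{3}] nothing but 3 survives at r1c6, so r1c6=3.
Step 10. [r2c2∈{4}] r2c2 has the single candidate 4. So r2c2=4.
Step 11. [r2c6∈{2}] nothing but 2 survives at r2c6. So r2c6=2.
Step 12. [r5c2∈{3}] nothing but 3 survives at r5c2 ⇒ r5c2=3.
Step 13. [r2c1∈{1}] r2c1's peers cover all but 1 ⇒ r2c1=1.
Step 14. [r1c1∈{6}] r1c1 is down to just 6 ⇒ r1c1=6.
Step 15. [r3c4∈{2}] r3c4 has the single candidate 2. So r3c4=2.
Step 16. [r4c6∈{6}] only 6 remains possible at r4c6 ⇒ r4c6=6.

Answer: 6 5 2 4 1 3 / 1 4 3 6 5 2 / 5 6 4 2 3 1 / 3 2 1 5 4 6 / 2 3 5 1 6 4 / 4 1 6 3 2 5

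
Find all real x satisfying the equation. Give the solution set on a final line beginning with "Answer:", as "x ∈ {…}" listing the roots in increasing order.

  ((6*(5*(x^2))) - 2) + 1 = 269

Step 1. [((6*(5*(x^2))) - 2) + 1 = 269] the outer +1 inverts by subtracting 1. So sub: (6*(5*(x^2))) - 2 = 268.
Step 2. [(6*(5*(x^2))) - 2 = 268] peel the -2: add 2 from each side ⇒ sub: 6*(5*(x^2)) = 270.
Step 3. [6*(5*(x^2)) = 270] 6 out front; divide by 6. So div: 5*(x^2) = 45.
Step 4. [5*(x^2) = 45] LHS = 5·(…); ÷5 both sides, so div: x^2 = 9.
Step 5. [x^2 = 9] LHS squared, RHS 9 ≥ 0: apply √ (±), so sqrt: x = 3 or -3.

Answer: x ∈ {-3, 3}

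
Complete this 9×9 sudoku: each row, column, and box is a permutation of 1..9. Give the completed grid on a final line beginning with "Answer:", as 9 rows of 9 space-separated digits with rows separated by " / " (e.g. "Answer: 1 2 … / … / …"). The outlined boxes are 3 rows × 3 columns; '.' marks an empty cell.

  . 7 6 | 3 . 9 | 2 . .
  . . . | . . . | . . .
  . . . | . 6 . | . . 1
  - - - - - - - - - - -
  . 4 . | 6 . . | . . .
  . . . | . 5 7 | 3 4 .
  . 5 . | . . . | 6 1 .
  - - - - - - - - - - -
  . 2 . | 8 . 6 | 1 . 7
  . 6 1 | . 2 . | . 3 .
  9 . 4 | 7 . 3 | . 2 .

Step 1. [r2c9∈{3,4,5,6,8,9}] col 9 places 3 nowhere but r2c9 ⇒ r2c9=3.
Step 2. [r9c2∈{8}] r9c2's peers cover all but 8 ⇒ r9c2=8.
Step 3. [r9c7∈{5}] r9c7 has the single candidate 5 ⇒ r9c7=5.
Step 4. [r7c5∈{4,9}] across row 7, 4 lands solely at r7c5. So r7c5=4.
Step 5. [r8c4∈{5,9}] r8c4 is the only open cell in box 8 admitting 9 ⇒ r8c4=9.
Step 6. [r2c5∈{1,7,8}] r2c5 is the only open cell in col 5 admitting 7, so r2c5=7.
Step 7. [r2c8∈{5,6,8,9}] across row 2, 6 lands solely at r2c8, so r2c8=6.
Step 8. [r8c1∈{5,7}] 7 has one home in row 8: r8c1, so r8c1=7.
Step 9. [r6c3∈{2,3,7,8,9}] across row 6, 7 lands solely at r6c3, so r6c3=7.
Step 10. [r5c1∈{1,2,6,8}] in row 5, 6 fits only at r5c1. So r5c1=6.
Step 11. [r3c2∈{3,9}] in col 2, 3 fits only at r3c2, so r3c2=3.
Step 12. [r7c8∈{9}] r7c8 has the single candidate 9. So r7c8=9.
Step 13. [r9c5∈{1}] nothing but 1 survives at r9c5, so r9c5=1.
Step 14. [r1c5∈{8}] only 8 remains possible at r1c5 ⇒ r1c5=8.
Step 15. [r1c1∈{1,4,5}] in row 1, 1 fits only at r1c1, so r1c1=1.
Step 16. [r2c2∈{9}] nothing but 9 survives at r2c2. So r2c2=9.
Step 17. [r1c9∈{4,5}] in row 1, 4 fits only at r1c9. So r1c9=4.
Step 18. [r2c7∈{8}] nothing but 8 survives at r2c7, so r2c7=8.
Step 19. [r4c8∈{5,7,8}] col 8 places 8 nowhere but r4c8, so r4c8=8.
Step 20. [r5c3∈{2,8,9}] across row 5, 8 lands solely at r5c3 ⇒ r5c3=8.
Step 21. [r4c3∈{2,3,9}] col 3 places 9 nowhere but r4c3 ⇒ r4c3=9.
Step 22. [r4c6∈{1,2}] row 4 places 1 nowhere but r4c6, so r4c6=1.
Step 23. [r5c4∈{2}] r5c4 has the single candidate 2 ⇒ r5c4=2.
Step 24. [r6c4∈{4}] r6c4 has the single candidate 4 ⇒ r6c4=4.
Step 25. [r3c4∈{5}] r3c4 has the single candidate 5. So r3c4=5.
Step 26. [r3c3∈{2}] nothing but 2 survives at r3c3. So r3c3=2.
Step 27. [r7c3∈{3,5}] col 3 places 3 nowhere but r7c3, so r7c3=3.
Step 28. [r3c6∈{4}] nothing but 4 survives at r3c6. So r3c6=4.
Step 29. [r6c5∈{3,9}] 9 has one home in col 5: r6c5, so r6c5=9.
Step 30. [r6c9∈{2}] r6c9 has the single candidate 2 ⇒ r6c9=2.
Step 31. [r3c7∈{7,9}] in row 3, 9 fits only at r3c7 ⇒ r3c7=9.
Step 32. [r4c5∈{3}] r4c5 is down to just 3, so r4c5=3.
Step 33. [r2c1∈{4,5}] r2c1 is the only open cell in row 2 admitting 4, so r2c1=4.
Step 34. [r9c9∈{6}] only 6 remains possible at r9c9 ⇒ r9c9=6.
Step 35. [r4c9∈{5}] r4c9's peers cover all but 5 ⇒ r4c9=5.
Step 36. [r7c1∈{5}] r7c1 has the single candidate 5 ⇒ r7c1=5.
Step 37. [r2c4∈{1}] r2c4 is down to just 1, so r2c4=1.
Step 38. [r2c6∈{2}] only 2 remains possible at r2c6 ⇒ r2c6=2.
Step 39. [r4c1∈{2}] only 2 remains possible at r4c1. So r4c1=2.
Step 40. [r3c8∈{7}] r3c8's peers cover all but 7, so r3c8=7.
Step 41. [r2c3∈{5}] r2c3 has the single candidate 5 ⇒ r2c3=5.
Step 42. [r1c8∈{5}] nothing but 5 survives at r1c8. So r1c8=5.
Step 43. [r8c9∈{8}] r8c9 has the single candidate 8 ⇒ r8c9=8.
Step 44. [r5c9∈{9}] r5c9's peers cover all but 9. So r5c9=9.
Step 45. [r8c7∈{4}] only 4 remains possible at r8c7. So r8c7=4.
Step 46. [r5c2∈{1}] r5c2's peers cover all but 1, so r5c2=1.
Step 47. [r3c1∈{8}] r3c1 is down to just 8 ⇒ r3c1=8.
Step 48. [r6c6∈{8}] only 8 remains possible at r6c6 ⇒ r6c6=8.
Step 49. [r4c7∈{7}] nothing but 7 survives at r4c7, so r4c7=7.
Step 50. [r8c6∈{5}] r8c6's peers cover all but 5. So r8c6=5.
Step 51. [r6c1∈{3}] r6c1 is down to just 3, so r6c1=3.

Answer: 1 7 6 3 8 9 2 5 4 / 4 9 5 1 7 2 8 6 3 / 8 3 2 5 6 4 9 7 1 / 2 4 9 6 3 1 7 8 5 / 6 1 8 2 5 7 3 4 9 / 3 5 7 4 9 8 6 1 2 / 5 2 3 8 4 6 1 9 7 / 7 6 1 9 2 5 4 3 8 / 9 8 4 7 1 3 5 2 6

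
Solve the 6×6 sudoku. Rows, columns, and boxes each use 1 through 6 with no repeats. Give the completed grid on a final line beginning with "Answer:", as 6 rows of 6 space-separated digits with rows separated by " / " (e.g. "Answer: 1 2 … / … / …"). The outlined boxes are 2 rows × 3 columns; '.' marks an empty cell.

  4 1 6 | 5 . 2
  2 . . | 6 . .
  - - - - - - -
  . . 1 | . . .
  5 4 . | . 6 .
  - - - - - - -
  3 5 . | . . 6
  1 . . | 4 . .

Step 1. [r6c3∈{2}] nothing but 2 survives at r6c3. So r6c3=2.
Step 2. [r4c4∈{1,2,3}] 2 has one home in row 4: r4c4. So r4c4=2.
Step 3. [r1c5∈{3}] only 3 remains possible at r1c5 ⇒ r1c5=3.
Step 4. [r4c3∈{3}] only 3 remains possible at r4c3, so r4c3=3.
Step 5. [r6c6∈{3,5}] in row 6, 3 fits only at r6c6 ⇒ r6c6=3.
Step 6. [r3c6∈{4,5}] in col 6, 5 fits only at r3c6, so r3c6=5.
Step 7. [r2c6∈{1,4}] r2c6 is the only open cell in col 6 admitting 4. So r2c6=4.
Step 8. [r5c4∈{1}] only 1 remains possible at r5c4. So r5c4=1.
Step 9. [r6c2∈{6}] r6c2's peers cover all but 6 ⇒ r6c2=6.
Step 10. [r6c5∈{5}] r6c5 is down to just 5. So r6c5=5.
Step 11. [r3c1∈{6}] r3c1 is down to just 6, so r3c1=6.
Step 12. [r5c3∈{4}] nothing but 4 survives at r5c3. So r5c3=4.
Step 13. [r3c4∈{3}] r3c4 has the single candidate 3. So r3c4=3.
Step 14. [r5c5∈{2}] nothing but 2 survives at r5c5. So r5c5=2.
Step 15. [r2c3∈{5}] r2c3 has the single candidate 5, so r2c3=5.
Step 16. [r2c2∈{3}] r2c2's peers cover all but 3. So r2c2=3.
Step 17. [r3c2∈{2}] nothing but 2 survives at r3c2 ⇒ r3c2=2.
Step 18. [r2c5∈{1}] only 1 remains possible at r2c5 ⇒ r2c5=1.
Step 19. [r4c6∈{1}] nothing but 1 survives at r4c6, so r4c6=1.
Step 20. [r3c5∈{4}] only 4 remains possible at r3c5 ⇒ r3c5=4.

Answer: 4 1 6 5 3 2 / 2 3 5 6 1 4 / 6 2 1 3 4 5 / 5 4 3 2 6 1 / 3 5 4 1 2 6 / 1 6 2 4 5 3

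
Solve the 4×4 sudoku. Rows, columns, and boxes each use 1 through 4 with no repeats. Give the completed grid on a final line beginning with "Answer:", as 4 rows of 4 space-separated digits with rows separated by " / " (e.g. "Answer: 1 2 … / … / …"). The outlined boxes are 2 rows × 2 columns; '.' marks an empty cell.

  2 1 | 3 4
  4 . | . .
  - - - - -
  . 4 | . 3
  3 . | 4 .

Step 1. [r3c3∈{1,2}] 2 has one home in row 3: r3c3. So r3c3=2.
Step 2. [r2c3∈{1}] only 1 remains possible at r2c3 ⇒ r2c3=1.
Step 3. [r4c2∈{2}] r4c2 is down to just 2. So r4c2=2.
Step 4. [r4c4∈{1}] only 1 remains possible at r4c4, so r4c4=1.
Step 5. [r2c4∈{2}] r2c4 is down to just 2. So r2c4=2.
Step 6. [r2c2∈{3}] r2c2 has the single candidate 3, so r2c2=3.
Step 7. [r3c1∈{1}] r3c1's peers cover all but 1 ⇒ r3c1=1.

Answer: 2 1 3 4 / 4 3 1 2 / 1 4 2 3 / 3 2 4 1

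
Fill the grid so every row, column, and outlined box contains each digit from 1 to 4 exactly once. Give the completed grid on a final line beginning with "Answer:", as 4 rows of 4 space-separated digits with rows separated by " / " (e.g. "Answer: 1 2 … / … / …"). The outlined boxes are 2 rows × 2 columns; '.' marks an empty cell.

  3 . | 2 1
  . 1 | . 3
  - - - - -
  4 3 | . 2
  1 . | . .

Step 1. [r2c3∈{4}] only 4 remains possible at r2c3 ⇒ r2c3=4.
Step 2. [r4c4∈{4}] r4c4 has the single candidate 4. So r4c4=4.
Step 3. [r4c2∈{2}] only 2 remains possible at r4c2. So r4c2=2.
Step 4. [r4c3∈{3}] r4c3's peers cover all but 3, so r4c3=3.
Step 5. [r1c2∈{4}] r1c2 is down to just 4, so r1c2=4.
Step 6. [r2c1∈{2}] r2c1's peers cover all but 2 ⇒ r2c1=2.
Step 7. [r3c3∈{1}] r3c3 has the single candidate 1, so r3c3=1.

Answer: 3 4 2 1 / 2 1 4 3 / 4 3 1 2 / 1 2 3 4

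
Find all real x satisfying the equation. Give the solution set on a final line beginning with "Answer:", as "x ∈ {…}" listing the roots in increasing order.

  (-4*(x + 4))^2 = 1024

Step 1. [(-4*(x + 4))^2 = 1024] 1024 ≥ 0, LHS is (·)² — take ±√. So sqrt: -4*(x + 4) = 32 or -32.
Step 2. [-4*(x + 4) = 32 or -32] LHS = -4·(…); ÷-4 both sides, so div: x + 4 = -8 or 8.
Step 3. [x + 4 = -8 or 8] +4 is outermost — subtract 4 both sides, so sub: x = -12 or 4.

Answer: x ∈ {-12, 4}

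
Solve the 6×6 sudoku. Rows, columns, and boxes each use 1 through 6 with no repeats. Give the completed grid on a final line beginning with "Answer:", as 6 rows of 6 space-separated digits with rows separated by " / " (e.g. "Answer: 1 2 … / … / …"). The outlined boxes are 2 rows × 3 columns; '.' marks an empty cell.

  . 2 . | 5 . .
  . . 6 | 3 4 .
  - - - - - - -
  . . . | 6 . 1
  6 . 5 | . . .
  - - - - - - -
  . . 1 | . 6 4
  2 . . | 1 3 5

Step 1. [r4c2∈{1,3,4}] across row 4, 1 lands solely at r4c2, so r4c2=1.
Step 2. [r3c3∈{2,3,4}] 2 has one home in col 3: r3c3. So r3c3=2.
Step 3. [r2c1∈{1,5}] r2c1 is the only open cell in row 2 admitting 1, so r2c1=1.
Step 4. [r4c5∈{2}] r4c5's peers cover all but 2. So r4c5=2.
Step 5. [r1c3∈{3,4}] r1c3 is the only open cell in col 3 admitting 3. So r1c3=3.
Step 6. [r5c1∈{3,5}] col 1 places 5 nowhere but r5c1 ⇒ r5c1=5.
Step 7. [r3c1∈{3,4}] col 1 places 3 nowhere but r3c1 ⇒ r3c1=3.
Step 8. [r6c2∈{4,6}] row 6 places 6 nowhere but r6c2. So r6c2=6.
Step 9. [r1c6∈{6}] nothing but 6 survives at r1c6. So r1c6=6.
Step 10. [r6c3∈{4}] r6c3 is down to just 4 ⇒ r6c3=4.
Step 11. [r4c6∈{3}] r4c6 has the single candidate 3 ⇒ r4c6=3.
Step 12. [r2c6∈{2}] r2c6 has the single candidate 2, so r2c6=2.
Step 13. [r5c4∈{2}] only 2 remains possible at r5c4 ⇒ r5c4=2.
Step 14. [r3c2∈{4}] nothing but 4 survives at r3c2 ⇒ r3c2=4.
Step 15. [r4c4∈{4}] r4c4's peers cover all but 4 ⇒ r4c4=4.
Step 16. [r1c1∈{4}] r1c1's peers cover all but 4 ⇒ r1c1=4.
Step 17. [r5c2∈{3}] r5c2 is down to just 3 ⇒ r5c2=3.
Step 18. [r2c2∈{5}] r2c2 has the single candidate 5. So r2c2=5.
Step 19. [r1c5∈{1}] r1c5's peers cover all but 1 ⇒ r1c5=1.
Step 20. [r3c5∈{5}] only 5 remains possible at r3c5, so r3c5=5.

Answer: 4 2 3 5 1 6 / 1 5 6 3 4 2 / 3 4 2 6 5 1 / 6 1 5 4 2 3 / 5 3 1 2 6 4 / 2 6 4 1 3 5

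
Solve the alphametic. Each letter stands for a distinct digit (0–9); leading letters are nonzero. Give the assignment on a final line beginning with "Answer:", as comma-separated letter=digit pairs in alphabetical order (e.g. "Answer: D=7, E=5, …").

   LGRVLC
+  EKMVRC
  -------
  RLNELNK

Step 1. [col 1: C + C ≡ K (mod 10)] column 1 (C + C ≡ K (mod 10), carry-in 0) doesn't pin C yet; pick C=4 and continue ⇒ C=4.
Step 2. [R] R is the leading digit of a 7-digit sum of two 6-digit numbers; the final carry is exactly 1. So R=1.
Step 3. [col 1: C + C ≡ K (mod 10)] column 1 reads C+C+carry(0)=K with C=4; with digits 1,4 already taken and all letters distinct, the only value for K is 8, so K=8.
Step 4. [col 2: L + R ≡ N (mod 10)] no forcing yet in column 2 (carry-in 0); L=2 is free and consistent — try it. So L=2.
Step 5. [col 2: L + R ≡ N (mod 10)] in column 2 we have L+R≡N with carry-in 0; given L=2, R=1 and digits 1,2,4,8 already taken and all letters distinct, that pins N to 3 ⇒ N=3.
Step 6. [col 3: V + V ≡ L (mod 10)] column 3: given L=2, carry-in 0, and digits 1,2,3,4,8 already taken and all letters distinct, V+V≡L (mod 10) forces V=6 ⇒ V=6.
Step 7. [col 4: R + M ≡ E (mod 10)] no forcing yet in column 4 (carry-in 1); M=7 is free and consistent — try it, so M=7.
Step 8. [col 4: R + M ≡ E (mod 10)] column 4 reads R+M+carry(1)=E with R=1, M=7; with digits 1,2,3,4,6,7,8 already taken and all letters distinct, the only value for E is 9, so E=9.
Step 9. [col 5: G + K ≡ N (mod 10)] column 5: given K=8, N=3, carry-in 0, and digits 1,2,3,4,6,7,8,9 already taken and all letters distinct, G+K≡N (mod 10) forces G=5. So G=5.

Answer: C=4, E=9, G=5, K=8, L=2, M=7, N=3, R=1, V=6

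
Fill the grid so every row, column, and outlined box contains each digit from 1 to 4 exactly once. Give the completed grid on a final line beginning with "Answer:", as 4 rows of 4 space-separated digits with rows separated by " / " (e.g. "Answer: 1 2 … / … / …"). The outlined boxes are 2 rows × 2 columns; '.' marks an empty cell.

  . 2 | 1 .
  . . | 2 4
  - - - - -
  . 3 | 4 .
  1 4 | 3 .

Step 1. [r3c1∈{2}] nothing but 2 survives at r3c1. So r3c1=2.
Step 2. [r1c4∈{3}] only 3 remains possible at r1c4. So r1c4=3.
Step 3. [r2c1∈{3}] r2c1 has the single candidate 3 ⇒ r2c1=3.
Step 4. [r3c4∈{1}] r3c4 has the single candidate 1. So r3c4=1.
Step 5. [r1c1∈{4}] r1c1 is down to just 4. So r1c1=4.
Step 6. [r2c2∈{1}] r2c2 is down to just 1, so r2c2=1.
Step 7. [r4c4∈{2}] r4c4 is down to just 2, so r4c4=2.

Answer: 4 2 1 3 / 3 1 2 4 / 2 3 4 1 / 1 4 3 2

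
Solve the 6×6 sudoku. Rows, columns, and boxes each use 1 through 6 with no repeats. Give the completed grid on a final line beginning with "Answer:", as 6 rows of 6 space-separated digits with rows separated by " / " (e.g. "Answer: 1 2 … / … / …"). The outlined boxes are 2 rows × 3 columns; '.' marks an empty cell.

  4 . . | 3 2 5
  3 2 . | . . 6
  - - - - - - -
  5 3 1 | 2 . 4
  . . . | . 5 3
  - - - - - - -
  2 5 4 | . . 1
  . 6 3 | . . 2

Step 1. [r5c4∈{6}] nothing but 6 survives at r5c4, so r5c4=6.
Step 2. [r2c5∈{1,4}] r2c5 is the only open cell in col 5 admitting 1, so r2c5=1.
Step 3. [r6c5∈{4}] r6c5 is down to just 4 ⇒ r6c5=4.
Step 4. [r4c3∈{2,6}] in row 4, 2 fits only at r4c3 ⇒ r4c3=2.
Step 5. [r4c4∈{1}] only 1 remains possible at r4c4 ⇒ r4c4=1.
Step 6. [r3c5∈{6}] only 6 remains possible at r3c5. So r3c5=6.
Step 7. [r5c5∈{3}] r5c5's peers cover all but 3, so r5c5=3.
Step 8. [r4c1∈{6}] r4c1 is down to just 6 ⇒ r4c1=6.
Step 9. [r6c1∈{1}] r6c1's peers cover all but 1. So r6c1=1.
Step 10. [r6c4∈{5}] only 5 remains possible at r6c4, so r6c4=5.
Step 11. [r1c3∈{6}] r1c3 is down to just 6 ⇒ r1c3=6.
Step 12. [r2c3∈{5}] nothing but 5 survives at r2c3 ⇒ r2c3=5.
Step 13. [r4c2∈{4}] only 4 remains possible at r4c2 ⇒ r4c2=4.
Step 14. [r2c4∈{4}] r2c4's peers cover all but 4. So r2c4=4.
Step 15. [r1c2∈{1}] only 1 remains possible at r1c2, so r1c2=1.

Answer: 4 1 6 3 2 5 / 3 2 5 4 1 6 / 5 3 1 2 6 4 / 6 4 2 1 5 3 / 2 5 4 6 3 1 / 1 6 3 5 4 2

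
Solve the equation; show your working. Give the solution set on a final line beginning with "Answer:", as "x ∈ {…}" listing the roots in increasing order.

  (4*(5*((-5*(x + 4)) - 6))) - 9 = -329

Step 1. [(4*(5*((-5*(x + 4)) - 6))) - 9 = -329] -9 is outermost — add 9 both sides ⇒ sub: 4*(5*((-5*(x + 4)) - 6)) = -320.
Step 2. [4*(5*((-5*(x + 4)) - 6)) = -320] 4 out front; divide by 4, so div: 5*((-5*(x + 4)) - 6) = -80.
Step 3. [5*((-5*(x + 4)) - 6) = -80] LHS = 5·(…); ÷5 both sides, so div: (-5*(x + 4)) - 6 = -16.
Step 4. [(-5*(x + 4)) - 6 = -16] the outer -6 inverts by adding 6 ⇒ sub: -5*(x + 4) = -10.
Step 5. [-5*(x + 4) = -10] -5·(inner) — divide through by -5. So div: x + 4 = 2.
Step 6. [x + 4 = 2] 4 comes off first (subtract 4). So sub: x = -2.

Answer: x ∈ {-2}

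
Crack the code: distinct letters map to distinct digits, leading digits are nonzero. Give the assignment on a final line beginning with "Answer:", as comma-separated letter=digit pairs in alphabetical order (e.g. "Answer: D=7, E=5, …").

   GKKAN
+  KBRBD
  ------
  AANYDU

Step 1. [col 1: N + D ≡ U (mod 10)] no forcing yet in column 1 (carry-in 0); N=7 is free and consistent — try it, so N=7.
Step 2. [A] A is the leading digit of a 6-digit sum of two 5-digit numbers; the final carry is exactly 1 ⇒ A=1.
Step 3. [col 1: N + D ≡ U (mod 10)] several values work for U in column 1 (N + D ≡ U (mod 10), carry-in 0); try U=3. So U=3.
Step 4. [col 1: N + D ≡ U (mod 10)] column 1: given N=7, U=3, carry-in 0, and digits 1,3,7 already taken and all letters distinct, N+D≡U (mod 10) forces D=6. So D=6.
Step 5. [col 2: A + B ≡ D (mod 10)] column 2: given A=1, D=6, carry-in 1, and digits 1,3,6,7 already taken and all letters distinct, A+B≡D (mod 10) forces B=4 ⇒ B=4.
Step 6. [col 3: K + R ≡ Y (mod 10)] in column 3 we have K+R≡Y with carry-in 0; given nothing yet and digits 1,3,4,6,7 already taken and all letters distinct, that pins Y to 0, so Y=0.
Step 7. [col 3: K + R ≡ Y (mod 10)] no forcing yet in column 3 (carry-in 0); K=2 is free and consistent — try it. So K=2.
Step 8. [col 3: K + R ≡ Y (mod 10)] from column 3 (K=2, Y=0, carry-in 0, digits 0,1,2,3,4,6,7 already taken and all letters distinct): R must equal 8. So R=8.
Step 9. [col 5: G + K ≡ A (mod 10)] in column 5 we have G+K≡A with carry-in 0; given K=2, A=1 and digits 0,1,2,3,4,6,7,8 already taken and all letters distinct, that pins G to 9. So G=9.

Answer: A=1, B=4, D=6, G=9, K=2, N=7, R=8, U=3, Y=0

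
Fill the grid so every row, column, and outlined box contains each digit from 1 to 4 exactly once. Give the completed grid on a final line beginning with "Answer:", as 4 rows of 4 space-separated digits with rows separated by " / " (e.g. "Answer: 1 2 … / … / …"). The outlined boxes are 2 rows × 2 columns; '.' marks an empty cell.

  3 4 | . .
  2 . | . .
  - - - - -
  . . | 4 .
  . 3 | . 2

Step 1. [r4c3∈{1}] r4c3's peers cover all but 1, so r4c3=1.
Step 2. [r2c4∈{1,3,4}] across row 2, 4 lands solely at r2c4 ⇒ r2c4=4.
Step 3. [r3c2∈{1,2}] r3c2 is the only open cell in row 3 admitting 2 ⇒ r3c2=2.
Step 4. [r3c4∈{3}] r3c4 has the single candidate 3. So r3c4=3.
Step 5. [r2c2∈{1}] only 1 remains possible at r2c2. So r2c2=1.
Step 6. [r4c1∈{4}] only 4 remains possible at r4c1. So r4c1=4.
Step 7. [r3c1∈{1}] only 1 remains possible at r3c1. So r3c1=1.
Step 8. [r1c3∈{2}] nothing but 2 survives at r1c3. So r1c3=2.
Step 9. [r2c3∈{3}] r2c3 is down to just 3, so r2c3=3.
Step 10. [r1c4∈{1}] nothing but 1 survives at r1c4 ⇒ r1c4=1.

Answer: 3 4 2 1 / 2 1 3 4 / 1 2 4 3 / 4 3 1 2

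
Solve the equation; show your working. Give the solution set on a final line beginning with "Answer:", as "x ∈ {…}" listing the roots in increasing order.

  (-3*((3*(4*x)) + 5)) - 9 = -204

Step 1. [(-3*((3*(4*x)) + 5)) - 9 = -204] the outer -9 inverts by adding 9 ⇒ sub: -3*((3*(4*x)) + 5) = -195.
Step 2. [-3*((3*(4*x)) + 5) = -195] LHS = -3·(…); ÷-3 both sides ⇒ div: (3*(4*x)) + 5 = 65.
Step 3. [(3*(4*x)) + 5 = 65] +5 is outermost — subtract 5 both sides. So sub: 3*(4*x) = 60.
Step 4. [3*(4*x) = 60] divide by the outer 3 ⇒ div: 4*x = 20.
Step 5. [4*x = 20] 4 out front; divide by 4, so div: x = 5.

Answer: x ∈ {5}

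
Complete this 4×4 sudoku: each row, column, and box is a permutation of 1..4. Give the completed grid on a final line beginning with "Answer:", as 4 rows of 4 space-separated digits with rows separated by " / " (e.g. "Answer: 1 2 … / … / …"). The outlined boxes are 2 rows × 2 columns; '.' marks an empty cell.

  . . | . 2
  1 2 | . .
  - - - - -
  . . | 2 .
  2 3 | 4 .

Step 1. [r1c2∈{4}] r1c2 is down to just 4, so r1c2=4.
Step 2. [r2c3∈{3}] r2c3 is down to just 3, so r2c3=3.
Step 3. [r4c4∈{1}] nothing but 1 survives at r4c4, so r4c4=1.
Step 4. [r3c2∈{1}] r3c2's peers cover all but 1 ⇒ r3c2=1.
Step 5. [r1c3∈{1}] r1c3 has the single candidate 1, so r1c3=1.
Step 6. [r1c1∈{3}] r1c1 has the single candidate 3 ⇒ r1c1=3.
Step 7. [r3c1∈{4}] r3c1 is down to just 4, so r3c1=4.
Step 8. [r3c4∈{3}] r3c4 is down to just 3. So r3c4=3.
Step 9. [r2c4∈{4}] r2c4 has the single candidate 4, so r2c4=4.

Answer: 3 4 1 2 / 1 2 3 4 / 4 1 2 3 / 2 3 4 1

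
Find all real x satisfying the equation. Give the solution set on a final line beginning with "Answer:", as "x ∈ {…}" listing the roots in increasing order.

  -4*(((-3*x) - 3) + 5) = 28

Step 1. [-4*(((-3*x) - 3) + 5) = 28] LHS = -4·(…); ÷-4 both sides. So div: ((-3*x) - 3) + 5 = -7.
Step 2. [((-3*x) - 3) + 5 = -7] the outer +5 inverts by subtracting 5. So sub: (-3*x) - 3 = -12.
Step 3. [(-3*x) - 3 = -12] common factor -3 (LHS and -12) — divide through. So factor: x + 1 = 4.
Step 4. [x + 1 = 4] subtract 1: x sits inside (… + 1). So sub: x = 3.

Answer: x ∈ {3}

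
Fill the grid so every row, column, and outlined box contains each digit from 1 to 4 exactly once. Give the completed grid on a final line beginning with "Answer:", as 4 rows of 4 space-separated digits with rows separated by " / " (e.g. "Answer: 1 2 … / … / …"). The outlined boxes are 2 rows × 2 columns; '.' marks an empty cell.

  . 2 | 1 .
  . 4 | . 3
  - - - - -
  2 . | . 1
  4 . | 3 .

Step 1. [r4c4∈{2}] nothing but 2 survives at r4c4 ⇒ r4c4=2.
Step 2. [r1c1∈{3}] only 3 remains possible at r1c1, so r1c1=3.
Step 3. [r1c4∈{4}] r1c4 is down to just 4. So r1c4=4.
Step 4. [r4c2∈{1}] only 1 remains possible at r4c2, so r4c2=1.
Step 5. [r3c2∈{3}] r3c2 has the single candidate 3, so r3c2=3.
Step 6. [r2c3∈{2}] only 2 remains possible at r2c3, so r2c3=2.
Step 7. [r3c3∈{4}] only 4 remains possible at r3c3 ⇒ r3c3=4.
Step 8. [r2c1∈{1}] only 1 remains possible at r2c1. So r2c1=1.

Answer: 3 2 1 4 / 1 4 2 3 / 2 3 4 1 / 4 1 3 2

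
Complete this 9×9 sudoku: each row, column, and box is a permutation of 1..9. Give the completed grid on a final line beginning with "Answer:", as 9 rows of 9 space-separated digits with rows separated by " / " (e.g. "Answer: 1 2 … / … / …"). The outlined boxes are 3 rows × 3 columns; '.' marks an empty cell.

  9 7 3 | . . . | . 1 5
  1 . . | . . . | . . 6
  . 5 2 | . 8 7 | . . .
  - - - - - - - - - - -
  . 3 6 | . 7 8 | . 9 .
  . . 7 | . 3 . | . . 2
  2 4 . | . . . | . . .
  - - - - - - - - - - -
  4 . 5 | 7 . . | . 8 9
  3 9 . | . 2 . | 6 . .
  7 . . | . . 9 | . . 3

Step 1. [r3c4∈{1,3,4,6,9}] r3c4 is the only open cell in row 3 admitting 1 ⇒ r3c4=1.
Step 2. [r3c9∈{4}] r3c9's peers cover all but 4. So r3c9=4.
Step 3. [r2c4∈{2,3,4,5,9}] col 4 places 3 nowhere but r2c4 ⇒ r2c4=3.
Step 4. [r6c9∈{1,7,8}] col 9 places 8 nowhere but r6c9. So r6c9=8.
Step 5. [r5c4∈{4,5,6,9}] row 5 places 9 nowhere but r5c4. So r5c4=9.
Step 6. [r2c2∈{8}] r2c2 has the single candidate 8. So r2c2=8.
Step 7. [r5c2∈{1}] only 1 remains possible at r5c2 ⇒ r5c2=1.
Step 8. [r4c1∈{5}] r4c1 has the single candidate 5. So r4c1=5.
Step 9. [r2c5∈{4,5,9}] across col 5, 9 lands solely at r2c5, so r2c5=9.
Step 10. [r2c6∈{2,4,5}] r2c6 is the only open cell in row 2 admitting 5 ⇒ r2c6=5.
Step 11. [r1c6∈{2,4,6}] across col 6, 2 lands solely at r1c6 ⇒ r1c6=2.
Step 12. [r4c9∈{1}] r4c9's peers cover all but 1 ⇒ r4c9=1.
Step 13. [r4c7∈{4}] r4c7 has the single candidate 4, so r4c7=4.
Step 14. [r5c7∈{5}] r5c7's peers cover all but 5, so r5c7=5.
Step 15. [r5c8∈{6}] r5c8's peers cover all but 6 ⇒ r5c8=6.
Step 16. [r7c6∈{1,3,6}] across row 7, 3 lands solely at r7c6 ⇒ r7c6=3.
Step 17. [r6c6∈{1,6}] col 6 places 6 nowhere but r6c6. So r6c6=6.
Step 18. [r8c6∈{1,4}] col 6 places 1 nowhere but r8c6 ⇒ r8c6=1.
Step 19. [r7c5∈{6}] only 6 remains possible at r7c5, so r7c5=6.
Step 20. [r6c4∈{5}] nothing but 5 survives at r6c4 ⇒ r6c4=5.
Step 21. [r8c8∈{4,5,7}] 5 has one home in row 8: r8c8 ⇒ r8c8=5.
Step 22. [r8c4∈{4,8}] 4 has one home in row 8: r8c4 ⇒ r8c4=4.
Step 23. [r7c7∈{1,2}] row 7 places 1 nowhere but r7c7 ⇒ r7c7=1.
Step 24. [r9c7∈{2}] r9c7's peers cover all but 2. So r9c7=2.
Step 25. [r2c7∈{7}] r2c7's peers cover all but 7. So r2c7=7.
Step 26. [r6c7∈{3}] r6c7 has the single candidate 3. So r6c7=3.
Step 27. [r8c3∈{8}] r8c3 is down to just 8, so r8c3=8.
Step 28. [r5c1∈{8}] r5c1 is down to just 8 ⇒ r5c1=8.
Step 29. [r9c3∈{1}] r9c3 has the single candidate 1. So r9c3=1.
Step 30. [r2c3∈{4}] only 4 remains possible at r2c3. So r2c3=4.
Step 31. [r1c4∈{6}] only 6 remains possible at r1c4. So r1c4=6.
Step 32. [r1c7∈{8}] r1c7's peers cover all but 8. So r1c7=8.
Step 33. [r9c4∈{8}] only 8 remains possible at r9c4 ⇒ r9c4=8.
Step 34. [r9c2∈{6}] r9c2 is down to just 6, so r9c2=6.
Step 35. [r6c3∈{9}] r6c3 is down to just 9 ⇒ r6c3=9.
Step 36. [r7c2∈{2}] r7c2 is down to just 2 ⇒ r7c2=2.
Step 37. [r6c5∈{1}] r6c5's peers cover all but 1 ⇒ r6c5=1.
Step 38. [r9c5∈{5}] nothing but 5 survives at r9c5 ⇒ r9c5=5.
Step 39. [r3c7∈{9}] r3c7's peers cover all but 9. So r3c7=9.
Step 40. [r6c8∈{7}] r6c8's peers cover all but 7. So r6c8=7.
Step 41. [r2c8∈{2}] r2c8 has the single candidate 2 ⇒ r2c8=2.
Step 42. [r8c9∈{7}] r8c9 has the single candidate 7. So r8c9=7.
Step 43. [r9c8∈{4}] r9c8 has the single candidate 4. So r9c8=4.
Step 44. [r3c8∈{3}] r3c8 has the single candidate 3, so r3c8=3.
Step 45. [r4c4∈{2}] r4c4 has the single candidate 2, so r4c4=2.
Step 46. [r5c6∈{4}] r5c6's peers cover all but 4. So r5c6=4.
Step 47. [r1c5∈{4}] r1c5's peers cover all but 4 ⇒ r1c5=4.
Step 48. [r3c1∈{6}] r3c1's peers cover all but 6. So r3c1=6.

Answer: 9 7 3 6 4 2 8 1 5 / 1 8 4 3 9 5 7 2 6 / 6 5 2 1 8 7 9 3 4 / 5 3 6 2 7 8 4 9 1 / 8 1 7 9 3 4 5 6 2 / 2 4 9 5 1 6 3 7 8 / 4 2 5 7 6 3 1 8 9 / 3 9 8 4 2 1 6 5 7 / 7 6 1 8 5 9 2 4 3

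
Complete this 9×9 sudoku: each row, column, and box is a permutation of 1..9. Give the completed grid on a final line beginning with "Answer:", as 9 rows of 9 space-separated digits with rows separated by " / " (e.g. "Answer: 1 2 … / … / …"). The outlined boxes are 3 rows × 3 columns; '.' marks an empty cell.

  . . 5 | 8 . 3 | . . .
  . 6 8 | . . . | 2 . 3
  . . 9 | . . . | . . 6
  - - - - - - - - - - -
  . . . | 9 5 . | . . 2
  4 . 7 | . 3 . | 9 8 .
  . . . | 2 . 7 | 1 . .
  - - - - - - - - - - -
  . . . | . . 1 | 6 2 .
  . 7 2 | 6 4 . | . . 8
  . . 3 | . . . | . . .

Step 1. [r9c1∈{1,5,6,8,9}] in row 9, 6 fits only at r9c1. So r9c1=6.
Step 2. [r4c6∈{4,6,8}] in box 5, 4 fits only at r4c6 ⇒ r4c6=4.
Step 3. [r9c6∈{2,5,8,9}] 8 has one home in col 6: r9c6, so r9c6=8.
Step 4. [r5c9∈{5}] only 5 remains possible at r5c9, so r5c9=5.
Step 5. [r1c5∈{1,2,6,7,9}] row 1 places 6 nowhere but r1c5. So r1c5=6.
Step 6. [r6c9∈{4}] nothing but 4 survives at r6c9, so r6c9=4.
Step 7. [r4c3∈{1,6}] col 3 places 1 nowhere but r4c3 ⇒ r4c3=1.
Step 8. [r3c6∈{2,5}] 2 has one home in col 6: r3c6, so r3c6=2.
Step 9. [r1c1∈{1,2,7}] col 1 places 2 nowhere but r1c1 ⇒ r1c1=2.
Step 10. [r3c7∈{4,5,7,8}] across row 3, 8 lands solely at r3c7 ⇒ r3c7=8.
Step 11. [r4c8∈{3,6,7}] r4c8 is the only open cell in row 4 admitting 6. So r4c8=6.
Step 12. [r6c8∈{3}] only 3 remains possible at r6c8. So r6c8=3.
Step 13. [r4c7∈{7}] only 7 remains possible at r4c7, so r4c7=7.
Step 14. [r1c7∈{4}] r1c7 has the single candidate 4. So r1c7=4.
Step 15. [r1c2∈{1}] only 1 remains possible at r1c2. So r1c2=1.
Step 16. [r9c7∈{5}] nothing but 5 survives at r9c7 ⇒ r9c7=5.
Step 17. [r9c4∈{7}] r9c4 is down to just 7 ⇒ r9c4=7.
Step 18. [r7c5∈{9}] r7c5's peers cover all but 9. So r7c5=9.
Step 19. [r3c2∈{3,4}] 4 has one home in box 1: r3c2. So r3c2=4.
Step 20. [r9c2∈{9}] r9c2 is down to just 9 ⇒ r9c2=9.
Step 21. [r2c1∈{7}] nothing but 7 survives at r2c1, so r2c1=7.
Step 22. [r2c5∈{1}] nothing but 1 survives at r2c5 ⇒ r2c5=1.
Step 23. [r3c8∈{1,5,7}] row 3 places 1 nowhere but r3c8 ⇒ r3c8=1.
Step 24. [r2c8∈{5,9}] across col 8, 5 lands solely at r2c8, so r2c8=5.
Step 25. [r6c5∈{8}] nothing but 8 survives at r6c5, so r6c5=8.
Step 26. [r6c2∈{5}] nothing but 5 survives at r6c2, so r6c2=5.
Step 27. [r4c2∈{3,8}] r4c2 is the only open cell in col 2 admitting 3, so r4c2=3.
Step 28. [r8c6∈{5}] r8c6 has the single candidate 5 ⇒ r8c6=5.
Step 29. [r1c9∈{7,9}] 9 has one home in col 9: r1c9, so r1c9=9.
Step 30. [r4c1∈{8}] r4c1's peers cover all but 8, so r4c1=8.
Step 31. [r1c8∈{7}] r1c8 is down to just 7 ⇒ r1c8=7.
Step 32. [r5c4∈{1}] r5c4 is down to just 1, so r5c4=1.
Step 33. [r2c6∈{9}] r2c6 is down to just 9 ⇒ r2c6=9.
Step 34. [r3c5∈{7}] only 7 remains possible at r3c5 ⇒ r3c5=7.
Step 35. [r6c1∈{9}] nothing but 9 survives at r6c1 ⇒ r6c1=9.
Step 36. [r8c1∈{1}] r8c1 is down to just 1, so r8c1=1.
Step 37. [r3c1∈{3}] nothing but 3 survives at r3c1. So r3c1=3.
Step 38. [r8c7∈{3}] r8c7 is down to just 3 ⇒ r8c7=3.
Step 39. [r2c4∈{4}] only 4 remains possible at r2c4, so r2c4=4.
Step 40. [r6c3∈{6}] nothing but 6 survives at r6c3, so r6c3=6.
Step 41. [r7c1∈{5}] nothing but 5 survives at r7c1, so r7c1=5.
Step 42. [r7c2∈{8}] r7c2 is down to just 8, so r7c2=8.
Step 43. [r7c3∈{4}] r7c3 is down to just 4 ⇒ r7c3=4.
Step 44. [r5c2∈{2}] r5c2's peers cover all but 2. So r5c2=2.
Step 45. [r9c8∈{4}] r9c8 is down to just 4, so r9c8=4.
Step 46. [r7c9∈{7}] r7c9's peers cover all but 7 ⇒ r7c9=7.
Step 47. [r9c5∈{2}] r9c5's peers cover all but 2 ⇒ r9c5=2.
Step 48. [r5c6∈{6}] nothing but 6 survives at r5c6, so r5c6=6.
Step 49. [r9c9∈{1}] nothing but 1 survives at r9c9 ⇒ r9c9=1.
Step 50. [r3c4∈{5}] r3c4's peers cover all but 5, so r3c4=5.
Step 51. [r7c4∈{3}] r7c4 is down to just 3, so r7c4=3.
Step 52. [r8c8∈{9}] r8c8 has the single candidate 9 ⇒ r8c8=9.

Answer: 2 1 5 8 6 3 4 7 9 / 7 6 8 4 1 9 2 5 3 / 3 4 9 5 7 2 8 1 6 / 8 3 1 9 5 4 7 6 2 / 4 2 7 1 3 6 9 8 5 / 9 5 6 2 8 7 1 3 4 / 5 8 4 3 9 1 6 2 7 / 1 7 2 6 4 5 3 9 8 / 6 9 3 7 2 8 5 4 1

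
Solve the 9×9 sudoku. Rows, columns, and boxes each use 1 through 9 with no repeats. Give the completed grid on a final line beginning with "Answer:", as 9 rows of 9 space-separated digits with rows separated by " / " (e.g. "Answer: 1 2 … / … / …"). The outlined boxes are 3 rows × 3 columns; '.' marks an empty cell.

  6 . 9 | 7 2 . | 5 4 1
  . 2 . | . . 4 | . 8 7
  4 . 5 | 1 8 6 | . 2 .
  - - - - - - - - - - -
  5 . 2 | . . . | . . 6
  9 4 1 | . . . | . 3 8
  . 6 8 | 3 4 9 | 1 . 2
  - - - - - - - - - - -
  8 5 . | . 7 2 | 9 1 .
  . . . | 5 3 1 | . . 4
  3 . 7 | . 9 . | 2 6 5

Step 1. [r5c7∈{7}] nothing but 7 survives at r5c7, so r5c7=7.
Step 2. [r7c4∈{4,6}] r7c4 is the only open cell in box 8 admitting 6 ⇒ r7c4=6.
Step 3. [r4c2∈{3,7}] 3 has one home in row 4: r4c2. So r4c2=3.
Step 4. [r9c6∈{8}] nothing but 8 survives at r9c6 ⇒ r9c6=8.
Step 5. [r3c7∈{3}] r3c7 has the single candidate 3. So r3c7=3.
Step 6. [r2c5∈{5}] nothing but 5 survives at r2c5. So r2c5=5.
Step 7. [r4c8∈{9}] only 9 remains possible at r4c8 ⇒ r4c8=9.
Step 8. [r1c6∈{3}] r1c6's peers cover all but 3. So r1c6=3.
Step 9. [r8c7∈{8}] r8c7's peers cover all but 8, so r8c7=8.
Step 10. [r2c4∈{9}] r2c4 is down to just 9, so r2c4=9.
Step 11. [r7c9∈{3}] nothing but 3 survives at r7c9, so r7c9=3.
Step 12. [r9c4∈{4}] r9c4 has the single candidate 4. So r9c4=4.
Step 13. [r6c8∈{5}] r6c8 has the single candidate 5, so r6c8=5.
Step 14. [r1c2∈{8}] r1c2 is down to just 8 ⇒ r1c2=8.
Step 15. [r9c2∈{1}] r9c2's peers cover all but 1. So r9c2=1.
Step 16. [r2c7∈{6}] r2c7's peers cover all but 6. So r2c7=6.
Step 17. [r7c3∈{4}] r7c3 is down to just 4 ⇒ r7c3=4.
Step 18. [r4c5∈{1}] nothing but 1 survives at r4c5, so r4c5=1.
Step 19. [r5c6∈{5}] nothing but 5 survives at r5c6, so r5c6=5.
Step 20. [r8c3∈{6}] nothing but 6 survives at r8c3, so r8c3=6.
Step 21. [r5c4∈{2}] nothing but 2 survives at r5c4, so r5c4=2.
Step 22. [r2c1∈{1}] only 1 remains possible at r2c1. So r2c1=1.
Step 23. [r5c5∈{6}] only 6 remains possible at r5c5. So r5c5=6.
Step 24. [r3c9∈{9}] r3c9 is down to just 9 ⇒ r3c9=9.
Step 25. [r2c3∈{3}] r2c3's peers cover all but 3 ⇒ r2c3=3.
Step 26. [r6c1∈{7}] only 7 remains possible at r6c1. So r6c1=7.
Step 27. [r4c7∈{4}] r4c7 has the single candidate 4 ⇒ r4c7=4.
Step 28. [r4c4∈{8}] only 8 remains possible at r4c4 ⇒ r4c4=8.
Step 29. [r4c6∈{7}] r4c6's peers cover all but 7, so r4c6=7.
Step 30. [r8c2∈{9}] r8c2 is down to just 9 ⇒ r8c2=9.
Step 31. [r3c2∈{7}] nothing but 7 survives at r3c2. So r3c2=7.
Step 32. [r8c1∈{2}] r8c1 has the single candidate 2. So r8c1=2.
Step 33. [r8c8∈{7}] r8c8 is down to just 7 ⇒ r8c8=7.

Answer: 6 8 9 7 2 3 5 4 1 / 1 2 3 9 5 4 6 8 7 / 4 7 5 1 8 6 3 2 9 / 5 3 2 8 1 7 4 9 6 / 9 4 1 2 6 5 7 3 8 / 7 6 8 3 4 9 1 5 2 / 8 5 4 6 7 2 9 1 3 / 2 9 6 5 3 1 8 7 4 / 3 1 7 4 9 8 2 6 5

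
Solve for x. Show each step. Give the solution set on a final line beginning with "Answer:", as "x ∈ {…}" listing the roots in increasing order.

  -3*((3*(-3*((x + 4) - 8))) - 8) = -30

Step 1. [-3*((3*(-3*((x + 4) - 8))) - 8) = -30] -3 out front; divide by -3 ⇒ div: (3*(-3*((x + 4) - 8))) - 8 = 10.
Step 2. [(3*(-3*((x + 4) - 8))) - 8 = 10] 8 comes off first (add 8) ⇒ sub: 3*(-3*((x + 4) - 8)) = 18.
Step 3. [3*(-3*((x + 4) - 8)) = 18] leading coefficient 3: divide by 3 ⇒ div: -3*((x + 4) - 8) = 6.
Step 4. [-3*((x + 4) - 8) = 6] divide by the outer -3 ⇒ div: (x + 4) - 8 = -2.
Step 5. [(x + 4) - 8 = -2] peel the -8: add 8 from each side, so sub: x + 4 = 6.
Step 6. [x + 4 = 6] 4 comes off first (subtract 4). So sub: x = 2.

Answer: x ∈ {2}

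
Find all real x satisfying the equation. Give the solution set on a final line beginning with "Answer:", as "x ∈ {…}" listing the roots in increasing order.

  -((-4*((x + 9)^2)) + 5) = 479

Step 1. [-((-4*((x + 9)^2)) + 5) = 479] leading − — multiply by −1 ⇒ neg: (-4*((x + 9)^2)) + 5 = -479.
Step 2. [(-4*((x + 9)^2)) + 5 = -479] 5 comes off first (subtract 5). So sub: -4*((x + 9)^2) = -484.
Step 3. [-4*((x + 9)^2) = -484] -4·(inner) — divide through by -4. So div: (x + 9)^2 = 121.
Step 4. [(x + 9)^2 = 121] √ both sides: 121 ≥ 0 gives two branches. So sqrt: x + 9 = 11 or -11.
Step 5. [x + 9 = 11 or -11] peel the +9: subtract 9 from each side, so sub: x = 2 or -20.

Answer: x ∈ {-20, 2}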